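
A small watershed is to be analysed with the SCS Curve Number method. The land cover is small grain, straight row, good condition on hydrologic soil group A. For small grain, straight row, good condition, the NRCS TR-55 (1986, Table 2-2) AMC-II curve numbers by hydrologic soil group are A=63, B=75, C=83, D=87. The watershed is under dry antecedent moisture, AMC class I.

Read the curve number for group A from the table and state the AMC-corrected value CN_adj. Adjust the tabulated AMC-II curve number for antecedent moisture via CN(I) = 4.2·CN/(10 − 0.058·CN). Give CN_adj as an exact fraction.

NRCS table: small grain, straight row, good condition, soil group A → CN(II) = 63
Adjust CN=63 to AMC I: 4.2·63/(10 − 0.058·63) → (1323/5) ÷ (3173/500) = 132300/3173 ≈ 41.696

CN_adj = 132300/3173 ≈ 41.696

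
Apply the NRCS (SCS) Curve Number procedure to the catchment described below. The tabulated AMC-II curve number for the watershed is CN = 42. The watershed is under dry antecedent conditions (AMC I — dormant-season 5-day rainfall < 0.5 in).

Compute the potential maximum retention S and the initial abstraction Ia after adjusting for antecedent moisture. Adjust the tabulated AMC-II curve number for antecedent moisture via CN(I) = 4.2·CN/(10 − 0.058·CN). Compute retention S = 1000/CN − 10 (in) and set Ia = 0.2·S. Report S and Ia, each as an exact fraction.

Adjust CN=42 to AMC I: 4.2·42/(10 − 0.058·42) → (882/5) ÷ (1891/250) = 44100/1891 ≈ 23.321
S = 1000/(44100/1891) − 10 = 14500/441 in ≈ 32.880 in
Initial abstraction Ia = S/5 = (14500/441)/5 = 2900/441 ≈ 6.576 in

S = 14500/441 in ≈ 32.880 in; Ia = 2900/441 in ≈ 6.576 in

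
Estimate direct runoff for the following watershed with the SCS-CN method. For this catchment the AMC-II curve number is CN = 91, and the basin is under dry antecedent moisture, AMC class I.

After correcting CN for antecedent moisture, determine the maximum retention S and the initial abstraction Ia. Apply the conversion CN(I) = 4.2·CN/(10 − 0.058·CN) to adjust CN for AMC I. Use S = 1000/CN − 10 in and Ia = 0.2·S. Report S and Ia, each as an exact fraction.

CN(I) from CN(II)=91: (4.2·91)/(10 − 0.058·91) = 63700/787 ≈ 80.940
Max retention: S = 1000/(63700/787) − 10 = 1500/637 in (≈ 2.355 in)
Ia = 0.2·(1500/637) = 300/637 in ≈ 0.471 in

S = 1500/637 in ≈ 2.355 in; Ia = 300/637 in ≈ 0.471 in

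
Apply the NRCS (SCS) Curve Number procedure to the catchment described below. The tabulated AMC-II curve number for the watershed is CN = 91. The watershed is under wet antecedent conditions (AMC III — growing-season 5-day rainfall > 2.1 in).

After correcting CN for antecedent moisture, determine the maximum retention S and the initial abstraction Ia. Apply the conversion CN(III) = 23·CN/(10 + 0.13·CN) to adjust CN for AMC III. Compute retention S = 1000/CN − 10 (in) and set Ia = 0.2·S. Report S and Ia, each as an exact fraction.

S = 900/2093 in ≈ 0.430 in; Ia = 180/2093 in ≈ 0.086 in

CN(III) from CN(II)=91: (23·91)/(10 + 0.13·91) = 209300/2183 ≈ 95.877
Retention S: 1000/CN − 10 with CN=95.877 → S = 900/2093 ≈ 0.430 in
Initial abstraction Ia = S/5 = (900/2093)/5 = 180/2093 ≈ 0.086 in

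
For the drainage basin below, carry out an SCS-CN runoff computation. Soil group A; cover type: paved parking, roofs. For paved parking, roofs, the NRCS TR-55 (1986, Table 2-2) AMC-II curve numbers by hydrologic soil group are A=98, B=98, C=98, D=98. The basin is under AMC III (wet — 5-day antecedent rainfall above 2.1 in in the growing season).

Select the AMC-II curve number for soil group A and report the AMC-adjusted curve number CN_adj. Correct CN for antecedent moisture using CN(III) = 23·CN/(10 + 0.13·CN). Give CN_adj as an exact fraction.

NRCS table: paved parking, roofs, soil group A → CN(II) = 98
Wet (AMC III): CN(III) = 23·98/(10 + 0.13·98) = 2254/(1137/50) = 112700/1137 ≈ 99.120

CN_adj = 112700/1137 ≈ 99.120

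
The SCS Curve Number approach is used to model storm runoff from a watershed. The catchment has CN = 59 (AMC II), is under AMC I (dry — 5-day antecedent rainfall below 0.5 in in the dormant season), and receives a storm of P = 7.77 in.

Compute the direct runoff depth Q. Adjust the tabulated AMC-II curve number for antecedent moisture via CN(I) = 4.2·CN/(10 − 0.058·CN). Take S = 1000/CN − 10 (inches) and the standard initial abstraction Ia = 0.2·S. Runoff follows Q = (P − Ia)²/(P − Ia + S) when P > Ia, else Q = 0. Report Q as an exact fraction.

Q = 305480606209/322474901700 in ≈ 0.947 in

Dry (AMC I): CN(I) = 4.2·59/(10 − 0.058·59) = (1239/5)/(3289/500) = 123900/3289 ≈ 37.671
S = 1000/(123900/3289) − 10 = 20500/1239 in ≈ 16.546 in
Ia = 0.2S: 0.2·16.546 = 3.309 in (exactly 4100/1239)
P − Ia = 7.770 − 3.309 = 552703/123900 ≈ 4.461 in (> 0, runoff occurs)
Runoff Q = (P−Ia)²/(P−Ia+S) = (4.461)²/(4.461+16.546) = 305480606209/322474901700 ≈ 0.947 in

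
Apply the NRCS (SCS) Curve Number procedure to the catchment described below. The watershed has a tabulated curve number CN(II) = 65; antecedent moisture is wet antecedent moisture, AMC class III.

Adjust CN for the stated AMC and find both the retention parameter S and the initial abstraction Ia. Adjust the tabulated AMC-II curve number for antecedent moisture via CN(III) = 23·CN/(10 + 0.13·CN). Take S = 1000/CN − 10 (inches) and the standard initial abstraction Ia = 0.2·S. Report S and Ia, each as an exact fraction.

Adjust CN=65 to AMC III: 23·65/(10 + 0.13·65) → 1495 ÷ (369/20) = 29900/369 ≈ 81.030
S = 1000/(29900/369) − 10 = 700/299 in ≈ 2.341 in
Ia = 0.2S: 0.2·2.341 = 0.468 in (exactly 140/299)

S = 700/299 in ≈ 2.341 in; Ia = 140/299 in ≈ 0.468 in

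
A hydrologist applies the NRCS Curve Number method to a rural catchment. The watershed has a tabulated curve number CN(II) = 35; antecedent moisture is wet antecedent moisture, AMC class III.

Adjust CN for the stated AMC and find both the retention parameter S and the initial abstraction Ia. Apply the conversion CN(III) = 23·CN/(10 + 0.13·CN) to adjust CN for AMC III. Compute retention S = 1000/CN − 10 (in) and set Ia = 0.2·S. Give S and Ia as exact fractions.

Adjust CN=35 to AMC III: 23·35/(10 + 0.13·35) → 805 ÷ (291/20) = 16100/291 ≈ 55.326
Max retention: S = 1000/(16100/291) − 10 = 1300/161 in (≈ 8.075 in)
Ia = 0.2·(1300/161) = 260/161 in ≈ 1.615 in

S = 1300/161 in ≈ 8.075 in; Ia = 260/161 in ≈ 1.615 in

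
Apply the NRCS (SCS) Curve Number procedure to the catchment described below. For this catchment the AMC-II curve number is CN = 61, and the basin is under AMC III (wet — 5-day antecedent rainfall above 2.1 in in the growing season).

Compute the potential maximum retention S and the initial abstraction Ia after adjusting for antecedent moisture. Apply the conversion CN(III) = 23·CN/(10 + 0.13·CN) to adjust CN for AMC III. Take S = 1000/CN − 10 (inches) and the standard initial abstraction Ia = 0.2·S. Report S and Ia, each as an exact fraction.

Wet (AMC III): CN(III) = 23·61/(10 + 0.13·61) = 1403/(1793/100) = 140300/1793 ≈ 78.249
S = 1000/(140300/1793) − 10 = 3900/1403 in ≈ 2.780 in
Initial abstraction Ia = S/5 = (3900/1403)/5 = 780/1403 ≈ 0.556 in

S = 3900/1403 in ≈ 2.780 in; Ia = 780/1403 in ≈ 0.556 in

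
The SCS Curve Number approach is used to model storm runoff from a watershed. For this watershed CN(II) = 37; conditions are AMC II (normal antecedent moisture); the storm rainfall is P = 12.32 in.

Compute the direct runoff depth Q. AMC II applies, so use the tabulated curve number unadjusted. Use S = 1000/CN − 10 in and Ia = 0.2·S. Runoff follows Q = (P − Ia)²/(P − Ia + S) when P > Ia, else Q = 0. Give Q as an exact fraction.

Average conditions: CN = 37 (no AMC adjustment).
Max retention: S = 1000/37 − 10 = 630/37 in (≈ 17.027 in)
Ia = 0.2S: 0.2·17.027 = 3.405 in (exactly 126/37)
P − Ia = 12.320 − 3.405 = 8246/925 ≈ 8.915 in (> 0, runoff occurs)
Runoff Q = (P−Ia)²/(P−Ia+S) = (8.915)²/(8.915+17.027) = 2428447/792725 ≈ 3.063 in

Q = 2428447/792725 in ≈ 3.063 in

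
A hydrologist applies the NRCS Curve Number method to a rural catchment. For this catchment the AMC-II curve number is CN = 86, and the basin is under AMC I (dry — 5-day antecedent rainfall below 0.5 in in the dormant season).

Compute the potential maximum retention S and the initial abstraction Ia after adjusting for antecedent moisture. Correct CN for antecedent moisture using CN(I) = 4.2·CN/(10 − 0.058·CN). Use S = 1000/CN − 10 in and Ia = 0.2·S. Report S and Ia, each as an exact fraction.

S = 500/129 in ≈ 3.876 in; Ia = 100/129 in ≈ 0.775 in

CN(I) from CN(II)=86: (4.2·86)/(10 − 0.058·86) = 12900/179 ≈ 72.067
Retention S: 1000/CN − 10 with CN=72.067 → S = 500/129 ≈ 3.876 in
Ia = 0.2S: 0.2·3.876 = 0.775 in (exactly 100/129)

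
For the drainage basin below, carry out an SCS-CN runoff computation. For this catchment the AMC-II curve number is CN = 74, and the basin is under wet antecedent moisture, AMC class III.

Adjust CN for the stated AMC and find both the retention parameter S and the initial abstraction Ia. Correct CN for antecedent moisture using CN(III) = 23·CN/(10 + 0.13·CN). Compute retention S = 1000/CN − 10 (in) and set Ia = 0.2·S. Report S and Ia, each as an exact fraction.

S = 1300/851 in ≈ 1.528 in; Ia = 260/851 in ≈ 0.306 in

CN(III) from CN(II)=74: (23·74)/(10 + 0.13·74) = 85100/981 ≈ 86.748
Max retention: S = 1000/(85100/981) − 10 = 1300/851 in (≈ 1.528 in)
Ia = 0.2·(1300/851) = 260/851 in ≈ 0.306 in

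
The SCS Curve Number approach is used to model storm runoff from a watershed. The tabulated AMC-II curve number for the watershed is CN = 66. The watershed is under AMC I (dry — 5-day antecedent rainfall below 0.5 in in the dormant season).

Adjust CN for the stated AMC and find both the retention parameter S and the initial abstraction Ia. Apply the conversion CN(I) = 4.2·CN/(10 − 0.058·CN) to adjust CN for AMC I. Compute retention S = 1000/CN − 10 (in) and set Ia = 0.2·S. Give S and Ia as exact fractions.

S = 8500/693 in ≈ 12.266 in; Ia = 1700/693 in ≈ 2.453 in

CN(I) from CN(II)=66: (4.2·66)/(10 − 0.058·66) = 69300/1543 ≈ 44.913
Max retention: S = 1000/(69300/1543) − 10 = 8500/693 in (≈ 12.266 in)
Initial abstraction Ia = S/5 = (8500/693)/5 = 1700/693 ≈ 2.453 in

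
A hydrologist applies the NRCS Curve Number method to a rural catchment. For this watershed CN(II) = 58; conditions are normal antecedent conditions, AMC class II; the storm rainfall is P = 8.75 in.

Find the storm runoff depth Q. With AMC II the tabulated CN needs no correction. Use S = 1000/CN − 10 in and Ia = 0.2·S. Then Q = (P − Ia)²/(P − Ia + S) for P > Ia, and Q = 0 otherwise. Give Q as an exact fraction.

AMC II — tabulated CN = 58 applies directly.
S = 1000/58 − 10 = 210/29 in ≈ 7.241 in
Ia = 0.2·(210/29) = 42/29 in ≈ 1.448 in
Since P=8.750 > Ia=1.448: effective rainfall P−Ia = 847/116 in
Q = (847/116)²/((847/116) + 210/29) = (717409/13456)/(1687/116) = 102487/27956 in ≈ 3.666 in

Q = 102487/27956 in ≈ 3.666 in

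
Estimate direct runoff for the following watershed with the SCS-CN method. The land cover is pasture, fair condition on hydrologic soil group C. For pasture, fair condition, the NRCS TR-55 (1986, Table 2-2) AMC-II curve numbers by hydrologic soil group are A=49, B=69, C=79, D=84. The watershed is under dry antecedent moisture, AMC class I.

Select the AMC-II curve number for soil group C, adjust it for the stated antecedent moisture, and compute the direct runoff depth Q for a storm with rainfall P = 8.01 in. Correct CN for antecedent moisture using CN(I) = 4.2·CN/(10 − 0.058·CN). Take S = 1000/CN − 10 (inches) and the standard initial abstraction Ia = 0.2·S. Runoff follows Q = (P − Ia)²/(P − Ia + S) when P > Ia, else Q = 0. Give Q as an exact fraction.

NRCS table: pasture, fair condition, soil group C → CN(II) = 79
Adjust CN=79 to AMC I: 4.2·79/(10 − 0.058·79) → (1659/5) ÷ (2709/500) = 7900/129 ≈ 61.240
Max retention: S = 1000/(7900/129) − 10 = 500/79 in (≈ 6.329 in)
Ia = 0.2·(500/79) = 100/79 in ≈ 1.266 in
Excess rainfall: 8.010 − 1.266 = 6.744 in; P > Ia so Q > 0
Runoff Q = (P−Ia)²/(P−Ia+S) = (6.744)²/(6.744+6.329) = 2838651841/815904100 ≈ 3.479 in

Q = 2838651841/815904100 in ≈ 3.479 in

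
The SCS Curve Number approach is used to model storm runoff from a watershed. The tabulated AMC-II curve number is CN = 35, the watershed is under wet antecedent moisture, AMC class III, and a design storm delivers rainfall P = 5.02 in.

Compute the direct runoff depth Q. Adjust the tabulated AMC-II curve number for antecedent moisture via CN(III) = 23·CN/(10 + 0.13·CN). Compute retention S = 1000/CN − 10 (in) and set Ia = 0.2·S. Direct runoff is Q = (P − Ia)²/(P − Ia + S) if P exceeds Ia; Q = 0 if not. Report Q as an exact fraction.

Q = 751362921/743908550 in ≈ 1.010 in

CN(III) from CN(II)=35: (23·35)/(10 + 0.13·35) = 16100/291 ≈ 55.326
Max retention: S = 1000/(16100/291) − 10 = 1300/161 in (≈ 8.075 in)
Ia = 0.2S: 0.2·8.075 = 1.615 in (exactly 260/161)
Since P=5.020 > Ia=1.615: effective rainfall P−Ia = 27411/8050 in
Runoff Q = (P−Ia)²/(P−Ia+S) = (3.405)²/(3.405+8.075) = 751362921/743908550 ≈ 1.010 in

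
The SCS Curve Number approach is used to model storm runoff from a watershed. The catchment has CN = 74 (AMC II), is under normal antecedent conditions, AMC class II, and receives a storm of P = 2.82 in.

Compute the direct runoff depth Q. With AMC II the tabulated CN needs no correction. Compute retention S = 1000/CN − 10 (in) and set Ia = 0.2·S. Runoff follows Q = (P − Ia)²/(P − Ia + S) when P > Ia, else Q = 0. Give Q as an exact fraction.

CN(II) = 74; AMC II needs no correction.
S = 1000/74 − 10 = 130/37 in ≈ 3.514 in
Ia = 0.2·(130/37) = 26/37 in ≈ 0.703 in
Excess rainfall: 2.820 − 0.703 = 2.117 in; P > Ia so Q > 0
Q = (3917/1850)²/((3917/1850) + 130/37) = (15342889/3422500)/(10417/1850) = 15342889/19271450 in ≈ 0.796 in

Q = 15342889/19271450 in ≈ 0.796 in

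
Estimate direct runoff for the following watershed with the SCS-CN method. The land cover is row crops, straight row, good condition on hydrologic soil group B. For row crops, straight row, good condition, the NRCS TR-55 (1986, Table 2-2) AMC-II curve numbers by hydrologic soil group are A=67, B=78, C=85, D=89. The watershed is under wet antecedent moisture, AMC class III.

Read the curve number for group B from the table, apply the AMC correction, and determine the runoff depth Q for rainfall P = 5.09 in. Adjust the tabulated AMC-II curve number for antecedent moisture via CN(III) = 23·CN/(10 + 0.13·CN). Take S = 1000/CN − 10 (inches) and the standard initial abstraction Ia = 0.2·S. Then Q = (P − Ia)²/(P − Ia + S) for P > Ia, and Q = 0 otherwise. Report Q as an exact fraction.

NRCS table: row crops, straight row, good condition, soil group B → CN(II) = 78
CN(III) from CN(II)=78: (23·78)/(10 + 0.13·78) = 89700/1007 ≈ 89.076
Retention S: 1000/CN − 10 with CN=89.076 → S = 1100/897 ≈ 1.226 in
Initial abstraction Ia = S/5 = (1100/897)/5 = 220/897 ≈ 0.245 in
Excess rainfall: 5.090 − 0.245 = 4.845 in; P > Ia so Q > 0
Q: (434573/89700)² ÷ (544573/89700) = 188853692329/48848198100 in (≈ 3.866 in)

Q = 188853692329/48848198100 in ≈ 3.866 in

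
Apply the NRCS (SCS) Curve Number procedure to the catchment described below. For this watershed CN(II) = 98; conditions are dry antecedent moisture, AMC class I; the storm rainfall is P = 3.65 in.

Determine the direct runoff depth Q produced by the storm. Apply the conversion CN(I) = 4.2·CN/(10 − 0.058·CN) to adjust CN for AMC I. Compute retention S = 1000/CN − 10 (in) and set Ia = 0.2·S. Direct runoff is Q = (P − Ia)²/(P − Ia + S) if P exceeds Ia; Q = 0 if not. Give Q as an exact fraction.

Dry (AMC I): CN(I) = 4.2·98/(10 − 0.058·98) = (2058/5)/(1079/250) = 102900/1079 ≈ 95.366
Max retention: S = 1000/(102900/1079) − 10 = 500/1029 in (≈ 0.486 in)
Ia = 0.2·(500/1029) = 100/1029 in ≈ 0.097 in
P − Ia = 3.650 − 0.097 = 73117/20580 ≈ 3.553 in (> 0, runoff occurs)
Runoff Q = (P−Ia)²/(P−Ia+S) = (3.553)²/(3.553+0.486) = 5346095689/1710547860 ≈ 3.125 in

Q = 5346095689/1710547860 in ≈ 3.125 in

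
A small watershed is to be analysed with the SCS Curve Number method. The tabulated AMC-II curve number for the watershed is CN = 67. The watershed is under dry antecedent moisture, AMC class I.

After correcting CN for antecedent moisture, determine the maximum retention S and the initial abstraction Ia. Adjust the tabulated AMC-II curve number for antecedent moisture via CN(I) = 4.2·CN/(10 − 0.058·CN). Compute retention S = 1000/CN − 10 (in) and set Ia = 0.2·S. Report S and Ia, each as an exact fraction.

CN(I) from CN(II)=67: (4.2·67)/(10 − 0.058·67) = 46900/1019 ≈ 46.026
S = 1000/(46900/1019) − 10 = 5500/469 in ≈ 11.727 in
Ia = 0.2S: 0.2·11.727 = 2.345 in (exactly 1100/469)

S = 5500/469 in ≈ 11.727 in; Ia = 1100/469 in ≈ 2.345 in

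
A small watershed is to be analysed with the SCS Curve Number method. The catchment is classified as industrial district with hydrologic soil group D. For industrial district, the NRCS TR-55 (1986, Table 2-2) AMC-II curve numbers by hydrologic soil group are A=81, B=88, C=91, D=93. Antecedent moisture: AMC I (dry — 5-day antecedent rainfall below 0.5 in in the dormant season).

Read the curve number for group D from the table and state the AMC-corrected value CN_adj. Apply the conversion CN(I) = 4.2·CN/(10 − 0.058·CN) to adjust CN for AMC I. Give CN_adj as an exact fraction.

NRCS table: industrial district, soil group D → CN(II) = 93
Adjust CN=93 to AMC I: 4.2·93/(10 − 0.058·93) → (1953/5) ÷ (2303/500) = 27900/329 ≈ 84.802

CN_adj = 27900/329 ≈ 84.802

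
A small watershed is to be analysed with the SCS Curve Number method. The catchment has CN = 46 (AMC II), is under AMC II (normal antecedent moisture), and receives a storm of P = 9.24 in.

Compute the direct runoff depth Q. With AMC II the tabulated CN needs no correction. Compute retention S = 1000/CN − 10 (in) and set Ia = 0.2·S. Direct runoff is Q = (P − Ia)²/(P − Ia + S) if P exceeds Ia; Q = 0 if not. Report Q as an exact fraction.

AMC II — tabulated CN = 46 applies directly.
Max retention: S = 1000/46 − 10 = 270/23 in (≈ 11.739 in)
Initial abstraction Ia = S/5 = (270/23)/5 = 54/23 ≈ 2.348 in
P − Ia = 9.240 − 2.348 = 3963/575 ≈ 6.892 in (> 0, runoff occurs)
Q: (3963/575)² ÷ (10713/575) = 5235123/2053325 in (≈ 2.550 in)

Q = 5235123/2053325 in ≈ 2.550 in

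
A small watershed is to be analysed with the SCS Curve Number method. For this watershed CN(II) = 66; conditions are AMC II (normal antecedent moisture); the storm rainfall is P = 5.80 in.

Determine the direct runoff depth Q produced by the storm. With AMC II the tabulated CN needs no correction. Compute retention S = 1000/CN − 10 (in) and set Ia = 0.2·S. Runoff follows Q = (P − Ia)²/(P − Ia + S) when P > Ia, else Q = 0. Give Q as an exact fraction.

CN(II) = 66; AMC II needs no correction.
S = 1000/66 − 10 = 170/33 in ≈ 5.152 in
Ia = 0.2·(170/33) = 34/33 in ≈ 1.030 in
P − Ia = 5.800 − 1.030 = 787/165 ≈ 4.770 in (> 0, runoff occurs)
Q = (787/165)²/((787/165) + 170/33) = (619369/27225)/(1637/165) = 619369/270105 in ≈ 2.293 in

Q = 619369/270105 in ≈ 2.293 in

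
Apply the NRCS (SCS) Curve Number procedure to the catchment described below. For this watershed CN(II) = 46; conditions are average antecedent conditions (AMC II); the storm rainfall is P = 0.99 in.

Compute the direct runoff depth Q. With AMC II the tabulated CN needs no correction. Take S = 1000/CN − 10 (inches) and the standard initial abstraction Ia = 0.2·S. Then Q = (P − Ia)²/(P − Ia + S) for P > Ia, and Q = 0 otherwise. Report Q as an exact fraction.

Q = 0 in ≈ 0.000 in

Average conditions: CN = 46 (no AMC adjustment).
Max retention: S = 1000/46 − 10 = 270/23 in (≈ 11.739 in)
Ia = 0.2S: 0.2·11.739 = 2.348 in (exactly 54/23)
P = 0.990 ≤ Ia = 2.348 in: entire storm abstracted, Q = 0.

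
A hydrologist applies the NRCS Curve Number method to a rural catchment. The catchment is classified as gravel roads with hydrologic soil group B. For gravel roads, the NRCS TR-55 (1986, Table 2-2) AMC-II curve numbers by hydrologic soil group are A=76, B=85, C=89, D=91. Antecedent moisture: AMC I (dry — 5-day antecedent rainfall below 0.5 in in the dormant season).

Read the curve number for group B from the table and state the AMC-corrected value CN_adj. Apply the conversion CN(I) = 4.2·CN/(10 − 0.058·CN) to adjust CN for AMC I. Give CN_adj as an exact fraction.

NRCS table: gravel roads, soil group B → CN(II) = 85
Adjust CN=85 to AMC I: 4.2·85/(10 − 0.058·85) → 357 ÷ (507/100) = 11900/169 ≈ 70.414

CN_adj = 11900/169 ≈ 70.414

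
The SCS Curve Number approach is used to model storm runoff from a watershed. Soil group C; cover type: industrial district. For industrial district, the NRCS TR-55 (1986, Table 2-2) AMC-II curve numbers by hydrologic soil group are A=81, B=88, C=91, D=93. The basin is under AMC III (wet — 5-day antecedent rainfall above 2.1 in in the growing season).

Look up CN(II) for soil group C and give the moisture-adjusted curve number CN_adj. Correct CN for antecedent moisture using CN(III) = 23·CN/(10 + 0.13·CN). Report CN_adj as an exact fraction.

CN_adj = 209300/2183 ≈ 95.877

NRCS table: industrial district, soil group C → CN(II) = 91
Wet (AMC III): CN(III) = 23·91/(10 + 0.13·91) = 2093/(2183/100) = 209300/2183 ≈ 95.877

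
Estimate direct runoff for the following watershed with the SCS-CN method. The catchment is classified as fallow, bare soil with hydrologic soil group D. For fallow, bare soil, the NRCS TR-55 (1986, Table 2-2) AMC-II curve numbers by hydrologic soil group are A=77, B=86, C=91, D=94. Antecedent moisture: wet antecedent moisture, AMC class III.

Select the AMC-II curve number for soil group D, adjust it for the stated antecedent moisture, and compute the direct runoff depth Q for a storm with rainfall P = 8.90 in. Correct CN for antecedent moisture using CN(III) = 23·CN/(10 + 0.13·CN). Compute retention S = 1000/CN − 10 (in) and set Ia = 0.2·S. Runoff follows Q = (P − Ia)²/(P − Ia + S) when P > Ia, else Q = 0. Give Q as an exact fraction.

NRCS table: fallow, bare soil, soil group D → CN(II) = 94
Wet (AMC III): CN(III) = 23·94/(10 + 0.13·94) = 2162/(1111/50) = 108100/1111 ≈ 97.300
Max retention: S = 1000/(108100/1111) − 10 = 300/1081 in (≈ 0.278 in)
Ia = 0.2·(300/1081) = 60/1081 in ≈ 0.056 in
P − Ia = 8.900 − 0.056 = 95609/10810 ≈ 8.844 in (> 0, runoff occurs)
Q: (95609/10810)² ÷ (98609/10810) = 9141080881/1065963290 in (≈ 8.575 in)

Q = 9141080881/1065963290 in ≈ 8.575 in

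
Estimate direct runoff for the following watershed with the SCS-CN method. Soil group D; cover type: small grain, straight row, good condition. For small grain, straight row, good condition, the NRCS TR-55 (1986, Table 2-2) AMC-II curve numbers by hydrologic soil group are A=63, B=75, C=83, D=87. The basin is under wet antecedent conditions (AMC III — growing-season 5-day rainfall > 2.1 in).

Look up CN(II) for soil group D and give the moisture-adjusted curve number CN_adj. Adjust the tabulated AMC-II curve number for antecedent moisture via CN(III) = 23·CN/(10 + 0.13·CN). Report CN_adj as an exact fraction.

NRCS table: small grain, straight row, good condition, soil group D → CN(II) = 87
Adjust CN=87 to AMC III: 23·87/(10 + 0.13·87) → 2001 ÷ (2131/100) = 200100/2131 ≈ 93.900

CN_adj = 200100/2131 ≈ 93.900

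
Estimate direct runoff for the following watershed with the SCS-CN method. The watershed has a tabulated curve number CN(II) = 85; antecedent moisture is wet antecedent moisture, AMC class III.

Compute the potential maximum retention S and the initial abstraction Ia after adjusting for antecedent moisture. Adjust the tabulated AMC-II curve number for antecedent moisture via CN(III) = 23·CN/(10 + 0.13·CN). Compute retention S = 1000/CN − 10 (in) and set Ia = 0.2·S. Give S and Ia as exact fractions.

S = 300/391 in ≈ 0.767 in; Ia = 60/391 in ≈ 0.153 in

Adjust CN=85 to AMC III: 23·85/(10 + 0.13·85) → 1955 ÷ (421/20) = 39100/421 ≈ 92.874
Max retention: S = 1000/(39100/421) − 10 = 300/391 in (≈ 0.767 in)
Ia = 0.2S: 0.2·0.767 = 0.153 in (exactly 60/391)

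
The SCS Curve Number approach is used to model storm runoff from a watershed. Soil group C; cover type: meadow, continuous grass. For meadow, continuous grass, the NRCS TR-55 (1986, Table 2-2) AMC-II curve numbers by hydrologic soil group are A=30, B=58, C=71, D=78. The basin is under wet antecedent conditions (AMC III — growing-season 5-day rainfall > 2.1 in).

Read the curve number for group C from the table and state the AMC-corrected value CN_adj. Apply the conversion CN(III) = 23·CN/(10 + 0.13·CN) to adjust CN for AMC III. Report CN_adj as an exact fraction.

CN_adj = 163300/1923 ≈ 84.919

NRCS table: meadow, continuous grass, soil group C → CN(II) = 71
Wet (AMC III): CN(III) = 23·71/(10 + 0.13·71) = 1633/(1923/100) = 163300/1923 ≈ 84.919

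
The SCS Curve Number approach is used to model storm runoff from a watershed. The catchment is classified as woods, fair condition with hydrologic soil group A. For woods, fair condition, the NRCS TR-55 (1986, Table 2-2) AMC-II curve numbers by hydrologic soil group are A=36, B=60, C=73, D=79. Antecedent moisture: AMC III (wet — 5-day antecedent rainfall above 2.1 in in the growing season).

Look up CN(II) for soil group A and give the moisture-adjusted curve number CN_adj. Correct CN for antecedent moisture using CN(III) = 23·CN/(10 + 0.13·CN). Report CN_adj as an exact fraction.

NRCS table: woods, fair condition, soil group A → CN(II) = 36
Wet (AMC III): CN(III) = 23·36/(10 + 0.13·36) = 828/(367/25) = 20700/367 ≈ 56.403

CN_adj = 20700/367 ≈ 56.403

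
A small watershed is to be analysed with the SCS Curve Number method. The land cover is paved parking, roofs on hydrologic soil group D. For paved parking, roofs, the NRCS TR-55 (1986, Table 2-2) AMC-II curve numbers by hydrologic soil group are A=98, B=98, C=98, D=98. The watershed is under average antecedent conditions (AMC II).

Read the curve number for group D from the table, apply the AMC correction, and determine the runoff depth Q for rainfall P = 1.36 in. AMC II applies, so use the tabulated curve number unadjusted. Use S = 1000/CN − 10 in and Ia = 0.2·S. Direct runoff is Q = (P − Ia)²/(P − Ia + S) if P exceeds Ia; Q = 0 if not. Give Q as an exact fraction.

Q = 1305728/1142925 in ≈ 1.142 in

NRCS table: paved parking, roofs, soil group D → CN(II) = 98
AMC II — tabulated CN = 98 applies directly.
S = 1000/98 − 10 = 10/49 in ≈ 0.204 in
Ia = 0.2·(10/49) = 2/49 in ≈ 0.041 in
Since P=1.360 > Ia=0.041: effective rainfall P−Ia = 1616/1225 in
Q = (1616/1225)²/((1616/1225) + 10/49) = (2611456/1500625)/(1866/1225) = 1305728/1142925 in ≈ 1.142 in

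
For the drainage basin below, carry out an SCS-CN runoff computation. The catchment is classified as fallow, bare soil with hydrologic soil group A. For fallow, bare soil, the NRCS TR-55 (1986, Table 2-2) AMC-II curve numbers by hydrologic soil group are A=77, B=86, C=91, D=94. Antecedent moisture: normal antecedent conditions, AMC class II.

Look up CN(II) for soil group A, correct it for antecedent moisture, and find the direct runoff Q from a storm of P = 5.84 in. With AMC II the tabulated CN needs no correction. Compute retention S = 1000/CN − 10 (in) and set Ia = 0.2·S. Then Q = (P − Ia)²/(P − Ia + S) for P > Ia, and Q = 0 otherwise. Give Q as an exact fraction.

NRCS table: fallow, bare soil, soil group A → CN(II) = 77
CN(II) = 77; AMC II needs no correction.
Retention S: 1000/CN − 10 with CN=77.000 → S = 230/77 ≈ 2.987 in
Ia = 0.2·(230/77) = 46/77 in ≈ 0.597 in
Since P=5.840 > Ia=0.597: effective rainfall P−Ia = 10092/1925 in
Q = (10092/1925)²/((10092/1925) + 230/77) = (101848464/3705625)/(15842/1925) = 50924232/15247925 in ≈ 3.340 in

Q = 50924232/15247925 in ≈ 3.340 in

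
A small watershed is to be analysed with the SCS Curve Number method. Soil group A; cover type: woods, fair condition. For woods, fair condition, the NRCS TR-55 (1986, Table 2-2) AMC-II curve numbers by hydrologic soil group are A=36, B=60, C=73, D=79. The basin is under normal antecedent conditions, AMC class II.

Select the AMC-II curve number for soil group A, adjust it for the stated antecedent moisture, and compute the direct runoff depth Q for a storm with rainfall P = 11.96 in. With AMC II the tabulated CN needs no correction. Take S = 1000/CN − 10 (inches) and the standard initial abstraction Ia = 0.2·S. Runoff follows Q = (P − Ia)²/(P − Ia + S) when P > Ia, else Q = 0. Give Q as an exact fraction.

NRCS table: woods, fair condition, soil group A → CN(II) = 36
AMC II — tabulated CN = 36 applies directly.
Max retention: S = 1000/36 − 10 = 160/9 in (≈ 17.778 in)
Initial abstraction Ia = S/5 = (160/9)/5 = 32/9 ≈ 3.556 in
Since P=11.960 > Ia=3.556: effective rainfall P−Ia = 1891/225 in
Runoff Q = (P−Ia)²/(P−Ia+S) = (8.404)²/(8.404+17.778) = 3575881/1325475 ≈ 2.698 in

Q = 3575881/1325475 in ≈ 2.698 in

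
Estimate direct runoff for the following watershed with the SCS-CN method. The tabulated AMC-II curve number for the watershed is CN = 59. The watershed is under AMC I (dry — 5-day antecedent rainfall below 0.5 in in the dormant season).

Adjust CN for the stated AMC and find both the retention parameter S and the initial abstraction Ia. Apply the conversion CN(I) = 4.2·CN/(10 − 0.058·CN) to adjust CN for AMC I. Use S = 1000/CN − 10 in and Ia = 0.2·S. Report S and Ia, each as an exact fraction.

S = 20500/1239 in ≈ 16.546 in; Ia = 4100/1239 in ≈ 3.309 in

Adjust CN=59 to AMC I: 4.2·59/(10 − 0.058·59) → (1239/5) ÷ (3289/500) = 123900/3289 ≈ 37.671
Retention S: 1000/CN − 10 with CN=37.671 → S = 20500/1239 ≈ 16.546 in
Ia = 0.2S: 0.2·16.546 = 3.309 in (exactly 4100/1239)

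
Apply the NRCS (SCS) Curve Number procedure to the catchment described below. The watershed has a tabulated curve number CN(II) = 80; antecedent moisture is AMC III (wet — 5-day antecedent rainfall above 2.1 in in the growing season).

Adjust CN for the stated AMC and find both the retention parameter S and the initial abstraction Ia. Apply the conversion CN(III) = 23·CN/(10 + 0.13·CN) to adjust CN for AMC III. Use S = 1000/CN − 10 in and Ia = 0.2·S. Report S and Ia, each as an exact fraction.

CN(III) from CN(II)=80: (23·80)/(10 + 0.13·80) = 4600/51 ≈ 90.196
S = 1000/(4600/51) − 10 = 25/23 in ≈ 1.087 in
Initial abstraction Ia = S/5 = (25/23)/5 = 5/23 ≈ 0.217 in

S = 25/23 in ≈ 1.087 in; Ia = 5/23 in ≈ 0.217 in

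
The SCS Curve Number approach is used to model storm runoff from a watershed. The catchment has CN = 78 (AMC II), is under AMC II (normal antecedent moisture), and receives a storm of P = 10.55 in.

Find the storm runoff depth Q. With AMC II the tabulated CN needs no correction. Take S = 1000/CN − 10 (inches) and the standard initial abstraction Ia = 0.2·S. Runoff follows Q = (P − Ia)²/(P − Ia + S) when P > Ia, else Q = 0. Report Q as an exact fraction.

Q = 60668521/7791420 in ≈ 7.787 in

Average conditions: CN = 78 (no AMC adjustment).
Max retention: S = 1000/78 − 10 = 110/39 in (≈ 2.821 in)
Initial abstraction Ia = S/5 = (110/39)/5 = 22/39 ≈ 0.564 in
P − Ia = 10.550 − 0.564 = 7789/780 ≈ 9.986 in (> 0, runoff occurs)
Runoff Q = (P−Ia)²/(P−Ia+S) = (9.986)²/(9.986+2.821) = 60668521/7791420 ≈ 7.787 in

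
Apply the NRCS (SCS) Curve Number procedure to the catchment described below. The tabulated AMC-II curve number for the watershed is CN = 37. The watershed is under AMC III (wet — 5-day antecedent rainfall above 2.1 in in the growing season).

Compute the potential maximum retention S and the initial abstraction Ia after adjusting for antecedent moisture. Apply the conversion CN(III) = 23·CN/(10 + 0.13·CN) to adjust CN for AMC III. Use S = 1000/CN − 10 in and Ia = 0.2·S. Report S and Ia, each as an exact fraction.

Wet (AMC III): CN(III) = 23·37/(10 + 0.13·37) = 851/(1481/100) = 85100/1481 ≈ 57.461
S = 1000/(85100/1481) − 10 = 6300/851 in ≈ 7.403 in
Initial abstraction Ia = S/5 = (6300/851)/5 = 1260/851 ≈ 1.481 in

S = 6300/851 in ≈ 7.403 in; Ia = 1260/851 in ≈ 1.481 in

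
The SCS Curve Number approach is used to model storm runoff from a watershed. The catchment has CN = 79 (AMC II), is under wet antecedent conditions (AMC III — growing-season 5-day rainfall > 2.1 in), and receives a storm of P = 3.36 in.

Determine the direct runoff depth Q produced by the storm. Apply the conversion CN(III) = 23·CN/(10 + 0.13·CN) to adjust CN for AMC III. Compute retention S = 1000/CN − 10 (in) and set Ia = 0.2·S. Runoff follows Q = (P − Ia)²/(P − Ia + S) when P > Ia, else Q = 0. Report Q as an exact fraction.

Q = 34354368/15035675 in ≈ 2.285 in

Adjust CN=79 to AMC III: 23·79/(10 + 0.13·79) → 1817 ÷ (2027/100) = 181700/2027 ≈ 89.640
Max retention: S = 1000/(181700/2027) − 10 = 2100/1817 in (≈ 1.156 in)
Initial abstraction Ia = S/5 = (2100/1817)/5 = 420/1817 ≈ 0.231 in
Since P=3.360 > Ia=0.231: effective rainfall P−Ia = 142128/45425 in
Q: (142128/45425)² ÷ (194628/45425) = 34354368/15035675 in (≈ 2.285 in)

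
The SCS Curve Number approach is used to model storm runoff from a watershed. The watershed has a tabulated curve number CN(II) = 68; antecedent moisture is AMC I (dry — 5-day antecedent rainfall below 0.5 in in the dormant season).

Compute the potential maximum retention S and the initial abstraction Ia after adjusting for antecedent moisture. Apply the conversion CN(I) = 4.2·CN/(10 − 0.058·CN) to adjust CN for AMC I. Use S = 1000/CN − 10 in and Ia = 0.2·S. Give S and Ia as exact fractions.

S = 4000/357 in ≈ 11.204 in; Ia = 800/357 in ≈ 2.241 in

Adjust CN=68 to AMC I: 4.2·68/(10 − 0.058·68) → (1428/5) ÷ (757/125) = 35700/757 ≈ 47.160
S = 1000/(35700/757) − 10 = 4000/357 in ≈ 11.204 in
Ia = 0.2S: 0.2·11.204 = 2.241 in (exactly 800/357)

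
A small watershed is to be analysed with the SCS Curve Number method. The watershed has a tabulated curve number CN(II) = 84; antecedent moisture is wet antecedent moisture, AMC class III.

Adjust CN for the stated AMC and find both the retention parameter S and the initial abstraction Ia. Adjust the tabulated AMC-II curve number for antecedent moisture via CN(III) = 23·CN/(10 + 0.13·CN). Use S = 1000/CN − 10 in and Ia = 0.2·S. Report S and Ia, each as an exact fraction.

Adjust CN=84 to AMC III: 23·84/(10 + 0.13·84) → 1932 ÷ (523/25) = 48300/523 ≈ 92.352
S = 1000/(48300/523) − 10 = 400/483 in ≈ 0.828 in
Ia = 0.2S: 0.2·0.828 = 0.166 in (exactly 80/483)

S = 400/483 in ≈ 0.828 in; Ia = 80/483 in ≈ 0.166 in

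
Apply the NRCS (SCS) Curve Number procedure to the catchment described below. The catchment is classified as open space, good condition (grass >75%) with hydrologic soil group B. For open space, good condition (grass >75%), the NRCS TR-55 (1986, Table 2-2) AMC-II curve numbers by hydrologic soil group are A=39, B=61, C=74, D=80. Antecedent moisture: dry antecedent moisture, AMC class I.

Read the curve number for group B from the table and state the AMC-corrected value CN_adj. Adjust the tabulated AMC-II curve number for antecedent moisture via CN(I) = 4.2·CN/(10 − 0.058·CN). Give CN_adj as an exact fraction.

NRCS table: open space, good condition (grass >75%), soil group B → CN(II) = 61
Adjust CN=61 to AMC I: 4.2·61/(10 − 0.058·61) → (1281/5) ÷ (3231/500) = 42700/1077 ≈ 39.647

CN_adj = 42700/1077 ≈ 39.647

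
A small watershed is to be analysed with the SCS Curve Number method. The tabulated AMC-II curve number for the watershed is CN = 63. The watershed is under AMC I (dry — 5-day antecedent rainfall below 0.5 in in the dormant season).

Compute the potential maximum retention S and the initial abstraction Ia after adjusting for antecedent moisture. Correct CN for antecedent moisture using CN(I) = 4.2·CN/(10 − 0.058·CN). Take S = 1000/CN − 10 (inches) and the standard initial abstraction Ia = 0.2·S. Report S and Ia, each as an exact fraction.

CN(I) from CN(II)=63: (4.2·63)/(10 − 0.058·63) = 132300/3173 ≈ 41.696
Max retention: S = 1000/(132300/3173) − 10 = 18500/1323 in (≈ 13.983 in)
Ia = 0.2·(18500/1323) = 3700/1323 in ≈ 2.797 in

S = 18500/1323 in ≈ 13.983 in; Ia = 3700/1323 in ≈ 2.797 in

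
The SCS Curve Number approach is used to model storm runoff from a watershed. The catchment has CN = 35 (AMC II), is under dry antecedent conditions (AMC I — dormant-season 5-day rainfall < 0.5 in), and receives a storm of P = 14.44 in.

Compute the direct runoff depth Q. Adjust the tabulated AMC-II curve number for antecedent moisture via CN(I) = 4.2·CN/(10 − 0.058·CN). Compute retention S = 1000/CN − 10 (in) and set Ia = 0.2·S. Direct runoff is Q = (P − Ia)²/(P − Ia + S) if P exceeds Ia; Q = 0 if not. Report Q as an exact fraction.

CN(I) from CN(II)=35: (4.2·35)/(10 − 0.058·35) = 14700/797 ≈ 18.444
Retention S: 1000/CN − 10 with CN=18.444 → S = 6500/147 ≈ 44.218 in
Initial abstraction Ia = S/5 = (6500/147)/5 = 1300/147 ≈ 8.844 in
Excess rainfall: 14.440 − 8.844 = 5.596 in; P > Ia so Q > 0
Q: (20567/3675)² ÷ (183067/3675) = 423001489/672771225 in (≈ 0.629 in)

Q = 423001489/672771225 in ≈ 0.629 in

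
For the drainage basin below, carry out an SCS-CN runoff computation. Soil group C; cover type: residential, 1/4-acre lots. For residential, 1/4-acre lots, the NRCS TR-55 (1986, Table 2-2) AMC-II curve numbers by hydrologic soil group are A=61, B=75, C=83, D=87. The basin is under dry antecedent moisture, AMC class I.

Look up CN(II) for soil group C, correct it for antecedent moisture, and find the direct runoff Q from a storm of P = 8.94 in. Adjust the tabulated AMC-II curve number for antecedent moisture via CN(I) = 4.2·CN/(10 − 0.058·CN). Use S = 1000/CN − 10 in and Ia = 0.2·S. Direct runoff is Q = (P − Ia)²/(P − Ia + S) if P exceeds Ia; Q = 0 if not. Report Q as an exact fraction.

Q = 481803962641/97531395150 in ≈ 4.940 in

NRCS table: residential, 1/4-acre lots, soil group C → CN(II) = 83
Dry (AMC I): CN(I) = 4.2·83/(10 − 0.058·83) = (1743/5)/(2593/500) = 174300/2593 ≈ 67.219
Max retention: S = 1000/(174300/2593) − 10 = 8500/1743 in (≈ 4.877 in)
Initial abstraction Ia = S/5 = (8500/1743)/5 = 1700/1743 ≈ 0.975 in
Excess rainfall: 8.940 − 0.975 = 7.965 in; P > Ia so Q > 0
Runoff Q = (P−Ia)²/(P−Ia+S) = (7.965)²/(7.965+4.877) = 481803962641/97531395150 ≈ 4.940 in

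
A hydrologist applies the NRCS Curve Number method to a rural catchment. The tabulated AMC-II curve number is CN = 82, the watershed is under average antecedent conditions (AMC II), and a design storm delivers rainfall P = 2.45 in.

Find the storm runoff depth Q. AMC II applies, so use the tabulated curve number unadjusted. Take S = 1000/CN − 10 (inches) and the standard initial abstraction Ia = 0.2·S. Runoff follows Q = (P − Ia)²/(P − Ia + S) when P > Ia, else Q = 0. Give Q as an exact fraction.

AMC II — tabulated CN = 82 applies directly.
Retention S: 1000/CN − 10 with CN=82.000 → S = 90/41 ≈ 2.195 in
Initial abstraction Ia = S/5 = (90/41)/5 = 18/41 ≈ 0.439 in
P − Ia = 2.450 − 0.439 = 1649/820 ≈ 2.011 in (> 0, runoff occurs)
Runoff Q = (P−Ia)²/(P−Ia+S) = (2.011)²/(2.011+2.195) = 2719201/2828180 ≈ 0.961 in

Q = 2719201/2828180 in ≈ 0.961 in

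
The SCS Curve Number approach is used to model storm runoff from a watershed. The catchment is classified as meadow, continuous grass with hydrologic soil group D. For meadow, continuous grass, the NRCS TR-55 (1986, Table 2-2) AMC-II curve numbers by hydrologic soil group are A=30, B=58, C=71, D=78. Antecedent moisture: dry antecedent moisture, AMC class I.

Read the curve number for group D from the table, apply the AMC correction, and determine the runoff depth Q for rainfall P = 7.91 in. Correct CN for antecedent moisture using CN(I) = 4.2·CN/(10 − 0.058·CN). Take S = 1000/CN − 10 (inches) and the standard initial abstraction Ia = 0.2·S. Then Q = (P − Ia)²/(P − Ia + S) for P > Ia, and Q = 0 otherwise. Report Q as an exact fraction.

NRCS table: meadow, continuous grass, soil group D → CN(II) = 78
Dry (AMC I): CN(I) = 4.2·78/(10 − 0.058·78) = (1638/5)/(1369/250) = 81900/1369 ≈ 59.825
S = 1000/(81900/1369) − 10 = 5500/819 in ≈ 6.716 in
Ia = 0.2S: 0.2·6.716 = 1.343 in (exactly 1100/819)
P − Ia = 7.910 − 1.343 = 537829/81900 ≈ 6.567 in (> 0, runoff occurs)
Q = (537829/81900)²/((537829/81900) + 5500/819) = (289260033241/6707610000)/(1087829/81900) = 289260033241/89093195100 in ≈ 3.247 in

Q = 289260033241/89093195100 in ≈ 3.247 in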